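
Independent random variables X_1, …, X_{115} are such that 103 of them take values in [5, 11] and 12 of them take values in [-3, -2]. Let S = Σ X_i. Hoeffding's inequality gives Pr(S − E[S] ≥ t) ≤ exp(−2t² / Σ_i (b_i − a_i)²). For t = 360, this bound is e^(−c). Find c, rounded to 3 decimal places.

Σ(b_i − a_i)² = 103·6² + 12·1² = 3720.
c = 2t² / 3720 = 2·360² / 3720 = 69.6774.

69.677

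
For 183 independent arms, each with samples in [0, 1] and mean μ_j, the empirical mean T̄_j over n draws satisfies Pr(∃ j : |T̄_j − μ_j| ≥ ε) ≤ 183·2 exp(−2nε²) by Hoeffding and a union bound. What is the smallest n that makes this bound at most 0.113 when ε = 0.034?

3497

Need 2·183·exp(−2nε²) ≤ 0.113, i.e. exp(−2nε²) ≤ 0.113/366.
So 2nε² ≥ ln(366/0.113) = 8.083001.
Hence n ≥ 8.083001/(2·0.034²) = 3496.108.
The smallest integer n is 3497.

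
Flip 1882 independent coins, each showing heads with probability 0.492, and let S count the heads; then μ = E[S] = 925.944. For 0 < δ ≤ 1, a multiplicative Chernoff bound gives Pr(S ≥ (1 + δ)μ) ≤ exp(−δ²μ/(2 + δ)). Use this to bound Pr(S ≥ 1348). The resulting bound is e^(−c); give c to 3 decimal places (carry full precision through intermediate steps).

Write 1348 = (1 + δ)μ, so δ = 1348/925.944 − 1 = 0.4558116…
Then the exponent is δ²μ/(2 + δ) = (1348 − μ)² / (μ·(2 + δ)) = 78.335820.

78.336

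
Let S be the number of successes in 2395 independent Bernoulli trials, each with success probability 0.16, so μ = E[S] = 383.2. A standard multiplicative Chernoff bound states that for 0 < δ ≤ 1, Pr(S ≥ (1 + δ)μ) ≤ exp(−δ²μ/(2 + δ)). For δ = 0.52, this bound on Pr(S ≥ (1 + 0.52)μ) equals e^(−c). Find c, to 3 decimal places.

41.118

c = δ²μ/(2 + δ) = 0.52²·383.2/(2 + 0.52) = 41.1180.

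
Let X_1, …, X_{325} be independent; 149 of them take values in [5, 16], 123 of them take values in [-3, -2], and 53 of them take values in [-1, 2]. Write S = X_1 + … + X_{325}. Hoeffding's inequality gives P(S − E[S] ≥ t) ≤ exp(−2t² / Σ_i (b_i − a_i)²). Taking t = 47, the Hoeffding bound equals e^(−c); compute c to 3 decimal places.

Σ(b_i − a_i)² = 149·11² + 123·1² + 53·3² = 18629.
c = 2t² / 18629 = 2·47² / 18629 = 0.2372.

0.237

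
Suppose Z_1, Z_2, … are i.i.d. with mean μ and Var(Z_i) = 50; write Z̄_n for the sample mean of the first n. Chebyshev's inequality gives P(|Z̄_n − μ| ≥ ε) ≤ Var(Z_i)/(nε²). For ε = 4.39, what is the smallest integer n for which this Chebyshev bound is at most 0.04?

Require 50/(n·4.39²) ≤ 0.04, i.e. n ≥ 50/(0.04·4.39²) = 64.861.
The smallest integer n is 65.

65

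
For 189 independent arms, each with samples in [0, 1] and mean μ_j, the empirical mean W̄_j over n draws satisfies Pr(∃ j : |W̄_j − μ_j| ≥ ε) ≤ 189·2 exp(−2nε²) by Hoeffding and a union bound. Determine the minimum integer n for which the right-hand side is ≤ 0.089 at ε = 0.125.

268

Need 2·189·exp(−2nε²) ≤ 0.089, i.e. exp(−2nε²) ≤ 0.089/378.
So 2nε² ≥ ln(378/0.089) = 8.354013.
Hence n ≥ 8.354013/(2·0.125²) = 267.328.
The smallest integer n is 268.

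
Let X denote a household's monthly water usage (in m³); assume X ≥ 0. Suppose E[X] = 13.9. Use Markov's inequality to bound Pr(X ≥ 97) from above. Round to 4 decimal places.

0.1433

Markov's inequality: for a non-negative random variable, Pr(X ≥ a) ≤ E[X]/a.
Here E[X] = 13.9 and a = 97, so the bound is 13.9/97 = 0.1433.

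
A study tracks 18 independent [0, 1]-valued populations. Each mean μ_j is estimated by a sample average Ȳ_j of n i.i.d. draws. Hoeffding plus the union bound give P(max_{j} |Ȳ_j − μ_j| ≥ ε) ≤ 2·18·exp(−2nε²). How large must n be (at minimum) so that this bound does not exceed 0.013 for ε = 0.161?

153

Need 2·18·exp(−2nε²) ≤ 0.013, i.e. exp(−2nε²) ≤ 0.013/36.
So 2nε² ≥ ln(36/0.013) = 7.926325.
Hence n ≥ 7.926325/(2·0.161²) = 152.894.
The smallest integer n is 153.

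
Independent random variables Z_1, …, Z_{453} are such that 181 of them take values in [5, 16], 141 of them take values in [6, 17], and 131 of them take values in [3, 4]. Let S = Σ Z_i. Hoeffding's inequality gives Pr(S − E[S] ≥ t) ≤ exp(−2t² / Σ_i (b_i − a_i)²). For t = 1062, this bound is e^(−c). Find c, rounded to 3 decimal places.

57.701

Σ(b_i − a_i)² = 181·11² + 141·11² + 131·1² = 39093.
c = 2t² / 39093 = 2·1062² / 39093 = 57.7006.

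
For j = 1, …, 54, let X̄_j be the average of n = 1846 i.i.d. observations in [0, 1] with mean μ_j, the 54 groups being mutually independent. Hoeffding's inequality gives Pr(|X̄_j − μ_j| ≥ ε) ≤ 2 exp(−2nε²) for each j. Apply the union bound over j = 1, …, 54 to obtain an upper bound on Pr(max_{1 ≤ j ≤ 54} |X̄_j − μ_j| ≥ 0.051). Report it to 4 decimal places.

Per-experiment Hoeffding bound: 2·exp(−2·1846·0.051²) = 2·exp(−9.60289) = 0.00013507.
Union bound over 54 events: 54·0.00013507 = 0.00729.

0.0073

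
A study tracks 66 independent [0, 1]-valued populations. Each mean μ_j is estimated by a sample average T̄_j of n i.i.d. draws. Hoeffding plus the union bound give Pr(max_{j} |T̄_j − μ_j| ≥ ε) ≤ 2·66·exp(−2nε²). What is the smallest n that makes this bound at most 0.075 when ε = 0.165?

Need 2·66·exp(−2nε²) ≤ 0.075, i.e. exp(−2nε²) ≤ 0.075/132.
So 2nε² ≥ ln(132/0.075) = 7.473069.
Hence n ≥ 7.473069/(2·0.165²) = 137.246.
The smallest integer n is 138.

138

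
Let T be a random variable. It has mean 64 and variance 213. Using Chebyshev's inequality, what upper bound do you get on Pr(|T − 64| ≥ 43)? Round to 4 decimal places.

Chebyshev: Pr(|T − μ| ≥ t) ≤ Var(T)/t².
Bound = 213 / 1849 = 0.1152.

0.1152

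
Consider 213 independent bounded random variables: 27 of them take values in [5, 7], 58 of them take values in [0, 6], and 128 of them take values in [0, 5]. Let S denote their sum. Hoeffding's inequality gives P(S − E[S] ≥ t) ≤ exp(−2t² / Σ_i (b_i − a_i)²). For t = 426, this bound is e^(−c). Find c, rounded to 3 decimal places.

Σ(b_i − a_i)² = 27·2² + 58·6² + 128·5² = 5396.
c = 2t² / 5396 = 2·426² / 5396 = 67.2632.

67.263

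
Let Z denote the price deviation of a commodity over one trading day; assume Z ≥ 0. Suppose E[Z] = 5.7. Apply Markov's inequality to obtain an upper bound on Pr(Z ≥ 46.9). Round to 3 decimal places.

Markov's inequality: for a non-negative random variable, Pr(Z ≥ a) ≤ E[Z]/a.
Here E[Z] = 5.7 and a = 46.9, so the bound is 5.7/46.9 = 0.1215.

0.122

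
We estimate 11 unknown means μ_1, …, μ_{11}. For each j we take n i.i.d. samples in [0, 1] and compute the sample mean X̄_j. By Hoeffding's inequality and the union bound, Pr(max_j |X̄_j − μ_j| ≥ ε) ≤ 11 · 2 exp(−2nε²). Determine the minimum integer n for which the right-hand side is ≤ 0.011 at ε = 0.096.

Need 2·11·exp(−2nε²) ≤ 0.011, i.e. exp(−2nε²) ≤ 0.011/22.
So 2nε² ≥ ln(22/0.011) = 7.600902.
Hence n ≥ 7.600902/(2·0.096²) = 412.375.
The smallest integer n is 413.

413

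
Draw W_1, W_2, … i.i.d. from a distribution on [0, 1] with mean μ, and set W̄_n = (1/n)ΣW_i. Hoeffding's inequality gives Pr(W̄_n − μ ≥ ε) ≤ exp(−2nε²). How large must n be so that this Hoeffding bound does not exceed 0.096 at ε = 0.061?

Require exp(−2nε²) ≤ 0.096, i.e. 2nε² ≥ ln(1/0.096) = 2.343407.
So n ≥ 2.343407 / (2·0.061²) = 314.889.
The smallest integer n is 315.

315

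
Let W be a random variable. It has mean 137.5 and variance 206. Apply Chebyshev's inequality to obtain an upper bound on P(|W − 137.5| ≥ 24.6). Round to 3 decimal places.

0.340

Chebyshev: P(|W − μ| ≥ t) ≤ Var(W)/t².
Bound = 206 / 605.16 = 0.3404.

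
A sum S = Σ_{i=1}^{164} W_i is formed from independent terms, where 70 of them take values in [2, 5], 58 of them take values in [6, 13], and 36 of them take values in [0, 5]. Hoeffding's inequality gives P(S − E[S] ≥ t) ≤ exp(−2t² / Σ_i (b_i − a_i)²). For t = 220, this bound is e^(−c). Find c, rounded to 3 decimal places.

Σ(b_i − a_i)² = 70·3² + 58·7² + 36·5² = 4372.
c = 2t² / 4372 = 2·220² / 4372 = 22.1409.

22.141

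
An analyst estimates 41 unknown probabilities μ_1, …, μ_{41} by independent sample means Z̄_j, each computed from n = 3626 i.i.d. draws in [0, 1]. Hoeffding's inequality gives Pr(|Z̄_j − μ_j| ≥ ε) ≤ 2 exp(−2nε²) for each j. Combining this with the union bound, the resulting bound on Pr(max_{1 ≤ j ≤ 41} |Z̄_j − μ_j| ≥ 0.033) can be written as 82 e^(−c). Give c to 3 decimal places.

Union bound over the 41 events: Pr(max_{1 ≤ j ≤ 41} |Z̄_j − μ_j| ≥ 0.033) ≤ 41·2·exp(−2nε²) = 82 exp(−2·3626·0.033²).
So c = 2·3626·0.033² = 7.8974.

7.897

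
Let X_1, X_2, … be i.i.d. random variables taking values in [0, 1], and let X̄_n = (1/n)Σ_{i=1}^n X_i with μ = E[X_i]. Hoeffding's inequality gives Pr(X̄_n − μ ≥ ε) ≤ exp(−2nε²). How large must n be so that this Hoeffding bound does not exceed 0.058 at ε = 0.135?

Require exp(−2nε²) ≤ 0.058, i.e. 2nε² ≥ ln(1/0.058) = 2.847312.
So n ≥ 2.847312 / (2·0.135²) = 78.116.
The smallest integer n is 79.

79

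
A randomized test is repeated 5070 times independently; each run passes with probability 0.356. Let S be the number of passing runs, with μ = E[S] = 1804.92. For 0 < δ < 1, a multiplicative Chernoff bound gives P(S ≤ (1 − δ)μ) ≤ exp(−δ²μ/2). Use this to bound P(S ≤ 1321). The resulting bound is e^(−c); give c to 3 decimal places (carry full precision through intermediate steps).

Write 1321 = (1 − δ)μ, so δ = 1 − 1321/1804.92 = 0.2681116…
Then the exponent is δ²μ/2 = (μ − 1321)²/(2μ) = 64.872284.

64.872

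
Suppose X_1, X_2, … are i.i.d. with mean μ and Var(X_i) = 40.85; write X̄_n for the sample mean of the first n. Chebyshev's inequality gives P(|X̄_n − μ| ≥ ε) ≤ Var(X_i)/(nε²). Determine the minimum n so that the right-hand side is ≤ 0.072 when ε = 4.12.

34

Require 40.85/(n·4.12²) ≤ 0.072, i.e. n ≥ 40.85/(0.072·4.12²) = 33.425.
The smallest integer n is 34.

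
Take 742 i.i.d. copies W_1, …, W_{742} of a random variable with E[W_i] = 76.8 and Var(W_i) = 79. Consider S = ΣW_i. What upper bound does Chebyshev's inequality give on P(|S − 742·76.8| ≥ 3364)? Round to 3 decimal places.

0.005

Var(S) = n·Var(W_i) = 742·79 = 58618.
Chebyshev: P(|S − 742·76.8| ≥ 3364) ≤ Var(S)/3364² = 58618/11316496 = 0.0052.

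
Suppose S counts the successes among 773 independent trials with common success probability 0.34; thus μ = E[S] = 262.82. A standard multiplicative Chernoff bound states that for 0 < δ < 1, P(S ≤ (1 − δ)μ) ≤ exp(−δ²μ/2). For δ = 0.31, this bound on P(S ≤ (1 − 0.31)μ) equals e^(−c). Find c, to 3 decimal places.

12.629

c = δ²μ/2 = 0.31²·262.82/2 = 12.6285.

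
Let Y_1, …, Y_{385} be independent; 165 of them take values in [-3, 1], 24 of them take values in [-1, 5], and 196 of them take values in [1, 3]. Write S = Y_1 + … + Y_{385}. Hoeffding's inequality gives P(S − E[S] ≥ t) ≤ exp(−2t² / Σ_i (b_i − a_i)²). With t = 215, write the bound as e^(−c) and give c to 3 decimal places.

21.560

Σ(b_i − a_i)² = 165·4² + 24·6² + 196·2² = 4288.
c = 2t² / 4288 = 2·215² / 4288 = 21.5602.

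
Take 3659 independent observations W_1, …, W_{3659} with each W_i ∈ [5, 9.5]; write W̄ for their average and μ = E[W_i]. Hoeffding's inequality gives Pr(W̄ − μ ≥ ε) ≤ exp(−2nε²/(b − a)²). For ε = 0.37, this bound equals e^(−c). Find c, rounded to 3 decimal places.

c = 2nε²/(b − a)² = 2·3659·0.37² / 4.5² = 49.4733.

49.473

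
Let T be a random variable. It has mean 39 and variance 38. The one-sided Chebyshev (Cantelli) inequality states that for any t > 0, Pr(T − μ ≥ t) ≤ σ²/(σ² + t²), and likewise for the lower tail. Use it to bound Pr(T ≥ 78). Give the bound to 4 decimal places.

0.0244

Here σ² = 38 and t = 39, so σ² + t² = 1559.
Cantelli's bound: 38/1559 = 0.0244.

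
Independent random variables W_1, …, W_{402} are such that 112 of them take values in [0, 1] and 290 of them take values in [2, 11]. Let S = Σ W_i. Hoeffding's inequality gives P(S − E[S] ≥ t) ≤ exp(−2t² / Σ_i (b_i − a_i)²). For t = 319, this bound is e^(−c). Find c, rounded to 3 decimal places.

8.623

Σ(b_i − a_i)² = 112·1² + 290·9² = 23602.
c = 2t² / 23602 = 2·319² / 23602 = 8.6231.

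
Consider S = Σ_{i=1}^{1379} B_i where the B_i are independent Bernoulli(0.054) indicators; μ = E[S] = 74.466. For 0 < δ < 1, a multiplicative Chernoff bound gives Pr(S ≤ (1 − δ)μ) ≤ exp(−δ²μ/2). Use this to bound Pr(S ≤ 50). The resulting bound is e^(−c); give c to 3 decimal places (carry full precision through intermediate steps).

Write 50 = (1 − δ)μ, so δ = 1 − 50/74.466 = 0.3285526…
Then the exponent is δ²μ/2 = (μ − 50)²/(2μ) = 4.019184.

4.019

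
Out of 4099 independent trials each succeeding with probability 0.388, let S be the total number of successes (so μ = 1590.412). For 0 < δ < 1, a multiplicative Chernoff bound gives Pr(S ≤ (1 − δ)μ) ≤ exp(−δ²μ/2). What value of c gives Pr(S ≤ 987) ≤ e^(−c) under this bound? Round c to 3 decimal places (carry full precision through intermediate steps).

114.469

Write 987 = (1 − δ)μ, so δ = 1 − 987/1590.412 = 0.3794061…
Then the exponent is δ²μ/2 = (μ − 987)²/(2μ) = 114.469094.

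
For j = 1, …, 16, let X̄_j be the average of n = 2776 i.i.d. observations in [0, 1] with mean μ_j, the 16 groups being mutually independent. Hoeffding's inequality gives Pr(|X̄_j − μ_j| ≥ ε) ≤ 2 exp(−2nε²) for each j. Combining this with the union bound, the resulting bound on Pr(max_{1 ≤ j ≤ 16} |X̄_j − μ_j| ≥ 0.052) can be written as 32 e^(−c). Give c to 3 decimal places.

15.013

Union bound over the 16 events: Pr(max_{1 ≤ j ≤ 16} |X̄_j − μ_j| ≥ 0.052) ≤ 16·2·exp(−2nε²) = 32 exp(−2·2776·0.052²).
So c = 2·2776·0.052² = 15.0126.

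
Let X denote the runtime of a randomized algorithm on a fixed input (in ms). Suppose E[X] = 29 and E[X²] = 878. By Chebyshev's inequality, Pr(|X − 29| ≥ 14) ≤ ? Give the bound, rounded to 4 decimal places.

0.1888

Var(X) = E[X²] − (E[X])² = 878 − 841 = 37.
Chebyshev's inequality: Pr(|X − μ| ≥ t) ≤ Var(X)/t² = 37/196 = 0.1888.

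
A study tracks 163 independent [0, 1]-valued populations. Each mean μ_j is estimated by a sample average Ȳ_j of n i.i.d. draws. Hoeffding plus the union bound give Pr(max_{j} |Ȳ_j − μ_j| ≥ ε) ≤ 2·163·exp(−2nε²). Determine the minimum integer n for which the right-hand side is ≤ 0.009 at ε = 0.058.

1561

Need 2·163·exp(−2nε²) ≤ 0.009, i.e. exp(−2nε²) ≤ 0.009/326.
So 2nε² ≥ ln(326/0.009) = 10.497428.
Hence n ≥ 10.497428/(2·0.058²) = 1560.260.
The smallest integer n is 1561.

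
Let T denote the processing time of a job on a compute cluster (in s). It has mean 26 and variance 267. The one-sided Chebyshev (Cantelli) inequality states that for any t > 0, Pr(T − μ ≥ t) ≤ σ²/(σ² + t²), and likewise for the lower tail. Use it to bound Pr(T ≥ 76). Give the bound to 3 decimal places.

Here σ² = 267 and t = 50, so σ² + t² = 2767.
Cantelli's bound: 267/2767 = 0.0965.

0.096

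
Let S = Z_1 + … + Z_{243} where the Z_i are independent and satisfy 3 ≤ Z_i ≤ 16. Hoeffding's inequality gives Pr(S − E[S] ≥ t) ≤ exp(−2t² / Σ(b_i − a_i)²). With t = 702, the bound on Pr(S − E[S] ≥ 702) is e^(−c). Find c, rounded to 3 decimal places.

24.000

Σ(b_i − a_i)² = 243·(13)² = 41067.
c = 2t²/41067 = 2·702²/41067 = 24.0000.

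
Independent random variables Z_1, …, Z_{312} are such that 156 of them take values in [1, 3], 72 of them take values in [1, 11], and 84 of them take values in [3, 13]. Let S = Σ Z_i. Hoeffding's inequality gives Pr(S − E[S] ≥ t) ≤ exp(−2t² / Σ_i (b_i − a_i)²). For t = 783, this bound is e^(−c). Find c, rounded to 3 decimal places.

75.578

Σ(b_i − a_i)² = 156·2² + 72·10² + 84·10² = 16224.
c = 2t² / 16224 = 2·783² / 16224 = 75.5780.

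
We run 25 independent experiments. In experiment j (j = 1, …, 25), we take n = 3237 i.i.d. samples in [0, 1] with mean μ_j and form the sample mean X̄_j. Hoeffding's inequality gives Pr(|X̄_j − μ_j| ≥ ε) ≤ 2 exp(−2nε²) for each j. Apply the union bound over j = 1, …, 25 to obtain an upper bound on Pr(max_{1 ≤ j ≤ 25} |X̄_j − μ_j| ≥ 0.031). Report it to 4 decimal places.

0.0993

Per-experiment Hoeffding bound: 2·exp(−2·3237·0.031²) = 2·exp(−6.22151) = 0.0039725.
Union bound over 25 events: 25·0.0039725 = 0.09931.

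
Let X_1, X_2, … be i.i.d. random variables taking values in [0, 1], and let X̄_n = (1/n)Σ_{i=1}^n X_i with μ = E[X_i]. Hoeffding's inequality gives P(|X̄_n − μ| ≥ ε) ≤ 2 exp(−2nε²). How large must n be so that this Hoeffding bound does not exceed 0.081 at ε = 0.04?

Require 2·exp(−2nε²) ≤ 0.081, i.e. 2nε² ≥ ln(2/0.081) = 3.206453.
So n ≥ 3.206453 / (2·0.04²) = 1002.017.
The smallest integer n is 1003.

1003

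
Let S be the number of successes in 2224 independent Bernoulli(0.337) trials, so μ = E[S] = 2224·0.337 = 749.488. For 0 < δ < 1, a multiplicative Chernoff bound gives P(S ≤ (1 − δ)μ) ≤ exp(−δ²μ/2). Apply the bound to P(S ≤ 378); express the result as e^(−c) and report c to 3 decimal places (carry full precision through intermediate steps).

Write 378 = (1 − δ)μ, so δ = 1 − 378/749.488 = 0.4956557…
Then the exponent is δ²μ/2 = (μ − 378)²/(2μ) = 92.065073.

92.065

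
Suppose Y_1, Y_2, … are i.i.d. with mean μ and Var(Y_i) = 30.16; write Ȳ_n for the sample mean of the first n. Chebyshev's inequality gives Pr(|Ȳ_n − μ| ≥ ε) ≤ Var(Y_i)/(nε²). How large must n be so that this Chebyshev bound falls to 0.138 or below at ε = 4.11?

Require 30.16/(n·4.11²) ≤ 0.138, i.e. n ≥ 30.16/(0.138·4.11²) = 12.938.
The smallest integer n is 13.

13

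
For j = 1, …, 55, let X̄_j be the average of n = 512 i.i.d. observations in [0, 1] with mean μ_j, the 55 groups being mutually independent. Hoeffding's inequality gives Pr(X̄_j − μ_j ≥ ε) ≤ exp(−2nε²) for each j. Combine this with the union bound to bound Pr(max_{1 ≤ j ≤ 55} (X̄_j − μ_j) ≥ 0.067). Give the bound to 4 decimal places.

Per-experiment Hoeffding bound: exp(−2·512·0.067²) = exp(−4.59674) = 0.010085.
Union bound over 55 events: 55·0.010085 = 0.55466.

0.5547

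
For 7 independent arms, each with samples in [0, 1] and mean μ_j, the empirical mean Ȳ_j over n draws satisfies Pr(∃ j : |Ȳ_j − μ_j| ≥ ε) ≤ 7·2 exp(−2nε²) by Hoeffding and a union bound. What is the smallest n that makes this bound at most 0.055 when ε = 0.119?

Need 2·7·exp(−2nε²) ≤ 0.055, i.e. exp(−2nε²) ≤ 0.055/14.
So 2nε² ≥ ln(14/0.055) = 5.539479.
Hence n ≥ 5.539479/(2·0.119²) = 195.589.
The smallest integer n is 196.

196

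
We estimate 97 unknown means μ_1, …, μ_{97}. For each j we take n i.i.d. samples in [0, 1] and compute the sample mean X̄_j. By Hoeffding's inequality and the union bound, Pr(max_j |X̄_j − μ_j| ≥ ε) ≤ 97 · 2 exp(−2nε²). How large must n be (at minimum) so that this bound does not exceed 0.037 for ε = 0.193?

Need 2·97·exp(−2nε²) ≤ 0.037, i.e. exp(−2nε²) ≤ 0.037/194.
So 2nε² ≥ ln(194/0.037) = 8.564696.
Hence n ≥ 8.564696/(2·0.193²) = 114.965.
The smallest integer n is 115.

115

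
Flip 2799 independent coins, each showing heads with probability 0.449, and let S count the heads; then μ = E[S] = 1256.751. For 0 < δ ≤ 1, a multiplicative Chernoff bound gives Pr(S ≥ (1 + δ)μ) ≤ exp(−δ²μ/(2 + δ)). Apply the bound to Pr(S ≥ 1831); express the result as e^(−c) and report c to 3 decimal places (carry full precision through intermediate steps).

Write 1831 = (1 + δ)μ, so δ = 1831/1256.751 − 1 = 0.4569314…
Then the exponent is δ²μ/(2 + δ) = (1831 − μ)² / (μ·(2 + δ)) = 106.796796.

106.797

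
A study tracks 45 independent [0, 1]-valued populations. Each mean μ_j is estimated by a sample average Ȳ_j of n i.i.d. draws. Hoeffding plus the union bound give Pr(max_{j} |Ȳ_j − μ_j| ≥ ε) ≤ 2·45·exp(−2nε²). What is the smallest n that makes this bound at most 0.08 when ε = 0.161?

136

Need 2·45·exp(−2nε²) ≤ 0.08, i.e. exp(−2nε²) ≤ 0.08/90.
So 2nε² ≥ ln(90/0.08) = 7.025538.
Hence n ≥ 7.025538/(2·0.161²) = 135.518.
The smallest integer n is 136.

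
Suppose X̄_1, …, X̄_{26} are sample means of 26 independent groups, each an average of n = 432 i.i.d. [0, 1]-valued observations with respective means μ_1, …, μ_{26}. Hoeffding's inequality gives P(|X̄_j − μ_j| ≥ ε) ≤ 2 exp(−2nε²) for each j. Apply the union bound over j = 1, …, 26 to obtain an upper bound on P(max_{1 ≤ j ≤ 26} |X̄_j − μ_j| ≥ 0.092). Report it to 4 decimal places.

0.0347

Per-experiment Hoeffding bound: 2·exp(−2·432·0.092²) = 2·exp(−7.31290) = 0.0013338.
Union bound over 26 events: 26·0.0013338 = 0.03468.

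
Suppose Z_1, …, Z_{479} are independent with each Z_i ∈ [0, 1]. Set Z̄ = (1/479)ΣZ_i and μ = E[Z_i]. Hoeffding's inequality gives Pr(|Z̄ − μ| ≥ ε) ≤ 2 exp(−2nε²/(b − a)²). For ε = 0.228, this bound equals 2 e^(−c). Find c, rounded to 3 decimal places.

49.801

c = 2nε²/(b − a)² = 2·479·0.228² / 1² = 49.8007.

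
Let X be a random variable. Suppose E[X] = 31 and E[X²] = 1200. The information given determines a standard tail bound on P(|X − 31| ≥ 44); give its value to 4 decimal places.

0.1235

The first two moments determine the variance, so Chebyshev's inequality is the sharpest standard bound available.
Var(X) = E[X²] − (E[X])² = 1200 − 961 = 239.
Chebyshev's inequality: P(|X − μ| ≥ t) ≤ Var(X)/t² = 239/1936 = 0.1235.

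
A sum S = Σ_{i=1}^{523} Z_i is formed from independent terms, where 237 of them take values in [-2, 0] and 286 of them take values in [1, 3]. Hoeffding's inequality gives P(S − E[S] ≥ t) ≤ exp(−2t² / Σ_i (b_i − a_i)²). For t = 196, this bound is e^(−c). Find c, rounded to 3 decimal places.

36.727

Σ(b_i − a_i)² = 237·2² + 286·2² = 2092.
c = 2t² / 2092 = 2·196² / 2092 = 36.7266.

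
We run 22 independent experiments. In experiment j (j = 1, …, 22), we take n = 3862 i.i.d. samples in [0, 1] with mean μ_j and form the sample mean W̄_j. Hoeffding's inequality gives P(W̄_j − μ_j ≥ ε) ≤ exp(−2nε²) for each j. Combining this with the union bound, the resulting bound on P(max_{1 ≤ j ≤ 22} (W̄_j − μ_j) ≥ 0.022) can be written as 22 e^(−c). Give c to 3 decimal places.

Union bound over the 22 events: P(max_{1 ≤ j ≤ 22} (W̄_j − μ_j) ≥ 0.022) ≤ 22·exp(−2nε²) = 22 exp(−2·3862·0.022²).
So c = 2·3862·0.022² = 3.7384.

3.738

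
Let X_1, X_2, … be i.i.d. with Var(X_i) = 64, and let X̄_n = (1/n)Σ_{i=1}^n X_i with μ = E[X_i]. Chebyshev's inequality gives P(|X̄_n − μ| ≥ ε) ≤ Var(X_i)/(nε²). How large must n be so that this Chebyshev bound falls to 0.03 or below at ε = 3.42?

Require 64/(n·3.42²) ≤ 0.03, i.e. n ≥ 64/(0.03·3.42²) = 182.392.
The smallest integer n is 183.

183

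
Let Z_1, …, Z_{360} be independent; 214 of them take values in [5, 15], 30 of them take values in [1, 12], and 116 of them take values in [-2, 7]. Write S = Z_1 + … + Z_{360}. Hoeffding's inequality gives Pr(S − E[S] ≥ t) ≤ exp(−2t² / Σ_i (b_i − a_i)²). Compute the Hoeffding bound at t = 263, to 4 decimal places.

Σ(b_i − a_i)² = 214·10² + 30·11² + 116·9² = 34426.
Exponent = 2·263² / 34426 = 4.01842.
Bound = exp(−4.01842) = 0.01798.

0.0180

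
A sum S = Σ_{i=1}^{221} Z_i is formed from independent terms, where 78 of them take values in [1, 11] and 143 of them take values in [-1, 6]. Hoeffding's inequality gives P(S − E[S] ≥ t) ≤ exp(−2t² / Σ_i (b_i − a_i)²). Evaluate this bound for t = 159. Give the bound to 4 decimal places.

Σ(b_i − a_i)² = 78·10² + 143·7² = 14807.
Exponent = 2·159² / 14807 = 3.41474.
Bound = exp(−3.41474) = 0.03289.

0.0329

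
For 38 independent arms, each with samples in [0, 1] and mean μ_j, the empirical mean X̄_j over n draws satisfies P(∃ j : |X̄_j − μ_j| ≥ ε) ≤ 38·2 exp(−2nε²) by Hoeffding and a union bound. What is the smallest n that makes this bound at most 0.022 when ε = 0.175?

Need 2·38·exp(−2nε²) ≤ 0.022, i.e. exp(−2nε²) ≤ 0.022/76.
So 2nε² ≥ ln(76/0.022) = 8.147446.
Hence n ≥ 8.147446/(2·0.175²) = 133.020.
The smallest integer n is 134.

134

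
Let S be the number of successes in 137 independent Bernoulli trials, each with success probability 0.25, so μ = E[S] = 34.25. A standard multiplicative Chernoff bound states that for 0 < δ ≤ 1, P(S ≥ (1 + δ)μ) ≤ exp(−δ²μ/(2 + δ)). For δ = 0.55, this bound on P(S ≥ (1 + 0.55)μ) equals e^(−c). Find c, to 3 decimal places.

c = δ²μ/(2 + δ) = 0.55²·34.25/(2 + 0.55) = 4.0630.

4.063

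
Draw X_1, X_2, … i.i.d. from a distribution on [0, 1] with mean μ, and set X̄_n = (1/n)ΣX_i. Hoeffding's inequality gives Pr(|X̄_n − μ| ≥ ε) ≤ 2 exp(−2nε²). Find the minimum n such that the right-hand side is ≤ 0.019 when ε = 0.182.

Require 2·exp(−2nε²) ≤ 0.019, i.e. 2nε² ≥ ln(2/0.019) = 4.656463.
So n ≥ 4.656463 / (2·0.182²) = 70.288.
The smallest integer n is 71.

71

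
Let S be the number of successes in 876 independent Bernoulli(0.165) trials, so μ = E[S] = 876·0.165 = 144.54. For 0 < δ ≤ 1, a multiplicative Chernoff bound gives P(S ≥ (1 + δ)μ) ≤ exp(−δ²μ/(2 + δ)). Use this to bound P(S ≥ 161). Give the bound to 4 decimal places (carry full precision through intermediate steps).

Write 161 = (1 + δ)μ, so δ = 161/144.54 − 1 = 0.1138785…
Then the exponent is δ²μ/(2 + δ) = (161 − μ)² / (μ·(2 + δ)) = 0.886730.
Bound = exp(−0.886730) = 0.41200.

0.4120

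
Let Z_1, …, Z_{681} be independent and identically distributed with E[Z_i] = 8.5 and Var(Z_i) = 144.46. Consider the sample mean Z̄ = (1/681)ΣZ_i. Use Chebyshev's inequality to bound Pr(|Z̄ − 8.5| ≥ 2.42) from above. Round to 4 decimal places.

Var(Z̄) = Var(Z_i)/n = 144.46/681 = 0.21213.
Chebyshev: Pr(|Z̄ − 8.5| ≥ 2.42) ≤ Var(Z̄)/(2.42)² = 144.46/(681·2.42²) = 0.0362.

0.0362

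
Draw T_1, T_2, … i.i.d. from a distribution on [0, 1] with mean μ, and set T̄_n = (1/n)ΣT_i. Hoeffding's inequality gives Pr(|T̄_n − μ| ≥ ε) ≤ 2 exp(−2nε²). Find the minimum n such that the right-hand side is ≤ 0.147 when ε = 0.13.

Require 2·exp(−2nε²) ≤ 0.147, i.e. 2nε² ≥ ln(2/0.147) = 2.610470.
So n ≥ 2.610470 / (2·0.13²) = 77.233.
The smallest integer n is 78.

78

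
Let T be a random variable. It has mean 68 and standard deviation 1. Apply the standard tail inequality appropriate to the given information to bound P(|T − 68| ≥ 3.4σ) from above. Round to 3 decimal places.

Mean and variance are known, so Chebyshev's inequality applies.
Chebyshev: P(|T − μ| ≥ t) ≤ Var(T)/t².
Var(T) = σ² = 1² = 1.
t = 3.4·1 = 3.4.
Bound = 1 / 11.56 = 0.0865.

0.087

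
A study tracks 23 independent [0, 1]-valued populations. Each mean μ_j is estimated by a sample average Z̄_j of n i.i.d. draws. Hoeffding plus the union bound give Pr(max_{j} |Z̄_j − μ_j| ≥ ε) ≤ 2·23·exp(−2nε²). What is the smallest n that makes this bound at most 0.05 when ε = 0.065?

Need 2·23·exp(−2nε²) ≤ 0.05, i.e. exp(−2nε²) ≤ 0.05/46.
So 2nε² ≥ ln(46/0.05) = 6.824374.
Hence n ≥ 6.824374/(2·0.065²) = 807.618.
The smallest integer n is 808.

808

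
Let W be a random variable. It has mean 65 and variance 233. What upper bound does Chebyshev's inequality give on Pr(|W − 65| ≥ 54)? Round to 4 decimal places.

Chebyshev: Pr(|W − μ| ≥ t) ≤ Var(W)/t².
Bound = 233 / 2916 = 0.0799.

0.0799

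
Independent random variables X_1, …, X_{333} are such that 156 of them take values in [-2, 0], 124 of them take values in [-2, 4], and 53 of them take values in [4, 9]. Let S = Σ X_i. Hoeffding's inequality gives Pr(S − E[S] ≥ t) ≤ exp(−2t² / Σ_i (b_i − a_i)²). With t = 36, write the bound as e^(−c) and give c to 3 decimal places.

Σ(b_i − a_i)² = 156·2² + 124·6² + 53·5² = 6413.
c = 2t² / 6413 = 2·36² / 6413 = 0.4042.

0.404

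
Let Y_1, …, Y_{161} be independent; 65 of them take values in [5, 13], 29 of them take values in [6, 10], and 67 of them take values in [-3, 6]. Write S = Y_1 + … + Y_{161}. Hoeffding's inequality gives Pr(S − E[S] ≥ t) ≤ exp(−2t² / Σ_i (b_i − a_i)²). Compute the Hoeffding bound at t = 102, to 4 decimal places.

0.1262

Σ(b_i − a_i)² = 65·8² + 29·4² + 67·9² = 10051.
Exponent = 2·102² / 10051 = 2.07024.
Bound = exp(−2.07024) = 0.12616.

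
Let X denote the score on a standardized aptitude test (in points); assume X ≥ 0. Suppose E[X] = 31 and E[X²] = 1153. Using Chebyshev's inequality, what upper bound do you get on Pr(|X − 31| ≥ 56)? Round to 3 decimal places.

0.061

Var(X) = E[X²] − (E[X])² = 1153 − 961 = 192.
Chebyshev's inequality: Pr(|X − μ| ≥ t) ≤ Var(X)/t² = 192/3136 = 0.0612.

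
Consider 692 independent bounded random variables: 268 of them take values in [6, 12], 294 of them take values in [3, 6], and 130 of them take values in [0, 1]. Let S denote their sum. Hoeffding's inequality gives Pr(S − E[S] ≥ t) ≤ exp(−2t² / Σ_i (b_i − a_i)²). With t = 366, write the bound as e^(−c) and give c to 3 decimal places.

21.564

Σ(b_i − a_i)² = 268·6² + 294·3² + 130·1² = 12424.
c = 2t² / 12424 = 2·366² / 12424 = 21.5641.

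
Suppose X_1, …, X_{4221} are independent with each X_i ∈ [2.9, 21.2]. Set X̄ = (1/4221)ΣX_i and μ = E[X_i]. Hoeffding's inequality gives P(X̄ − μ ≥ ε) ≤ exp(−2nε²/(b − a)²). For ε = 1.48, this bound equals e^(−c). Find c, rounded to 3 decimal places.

c = 2nε²/(b − a)² = 2·4221·1.48² / 18.3² = 55.2162.

55.216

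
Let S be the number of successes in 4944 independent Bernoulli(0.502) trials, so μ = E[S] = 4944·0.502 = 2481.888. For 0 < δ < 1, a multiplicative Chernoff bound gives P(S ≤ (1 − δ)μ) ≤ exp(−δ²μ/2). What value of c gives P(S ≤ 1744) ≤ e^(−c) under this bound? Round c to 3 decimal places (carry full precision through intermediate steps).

Write 1744 = (1 − δ)μ, so δ = 1 − 1744/2481.888 = 0.2973091…
Then the exponent is δ²μ/2 = (μ − 1744)²/(2μ) = 109.690425.

109.690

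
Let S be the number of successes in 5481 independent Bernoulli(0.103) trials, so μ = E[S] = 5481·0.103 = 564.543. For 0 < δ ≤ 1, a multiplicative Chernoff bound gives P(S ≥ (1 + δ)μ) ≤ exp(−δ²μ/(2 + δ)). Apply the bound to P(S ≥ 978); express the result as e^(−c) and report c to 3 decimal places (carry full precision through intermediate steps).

Write 978 = (1 + δ)μ, so δ = 978/564.543 − 1 = 0.7323747…
Then the exponent is δ²μ/(2 + δ) = (978 − μ)² / (μ·(2 + δ)) = 110.821346.

110.821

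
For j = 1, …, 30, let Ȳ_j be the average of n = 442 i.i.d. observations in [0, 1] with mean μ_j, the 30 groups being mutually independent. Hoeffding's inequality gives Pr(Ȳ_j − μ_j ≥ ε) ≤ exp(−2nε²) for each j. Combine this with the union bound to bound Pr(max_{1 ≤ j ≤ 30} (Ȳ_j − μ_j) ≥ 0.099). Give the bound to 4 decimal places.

0.0052

Per-experiment Hoeffding bound: exp(−2·442·0.099²) = exp(−8.66408) = 0.00017268.
Union bound over 30 events: 30·0.00017268 = 0.00518.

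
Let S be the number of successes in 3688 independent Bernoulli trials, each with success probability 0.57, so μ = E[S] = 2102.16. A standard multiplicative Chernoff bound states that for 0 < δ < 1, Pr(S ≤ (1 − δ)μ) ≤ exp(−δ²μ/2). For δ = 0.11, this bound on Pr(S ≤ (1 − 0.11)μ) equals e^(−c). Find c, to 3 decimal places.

12.718

c = δ²μ/2 = 0.11²·2102.16/2 = 12.7181.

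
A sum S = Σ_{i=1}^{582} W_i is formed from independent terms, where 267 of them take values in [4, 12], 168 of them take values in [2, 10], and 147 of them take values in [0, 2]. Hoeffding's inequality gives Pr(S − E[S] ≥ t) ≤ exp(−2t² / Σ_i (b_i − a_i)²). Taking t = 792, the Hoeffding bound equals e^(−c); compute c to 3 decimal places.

44.130

Σ(b_i − a_i)² = 267·8² + 168·8² + 147·2² = 28428.
c = 2t² / 28428 = 2·792² / 28428 = 44.1300.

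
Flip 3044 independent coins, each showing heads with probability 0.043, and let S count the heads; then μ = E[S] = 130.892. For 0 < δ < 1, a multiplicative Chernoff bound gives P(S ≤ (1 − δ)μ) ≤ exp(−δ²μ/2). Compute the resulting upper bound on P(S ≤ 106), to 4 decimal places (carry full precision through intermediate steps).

Write 106 = (1 − δ)μ, so δ = 1 − 106/130.892 = 0.1901721…
Then the exponent is δ²μ/2 = (μ − 106)²/(2μ) = 2.366881.
Bound = exp(−2.366881) = 0.09377.

0.0938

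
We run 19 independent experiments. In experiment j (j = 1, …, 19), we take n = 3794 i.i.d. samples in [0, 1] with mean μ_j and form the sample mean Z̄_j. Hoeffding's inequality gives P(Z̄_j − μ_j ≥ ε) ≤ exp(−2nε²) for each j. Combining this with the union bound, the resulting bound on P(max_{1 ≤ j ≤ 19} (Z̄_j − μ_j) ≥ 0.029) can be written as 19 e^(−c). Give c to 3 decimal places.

6.382

Union bound over the 19 events: P(max_{1 ≤ j ≤ 19} (Z̄_j − μ_j) ≥ 0.029) ≤ 19·exp(−2nε²) = 19 exp(−2·3794·0.029²).
So c = 2·3794·0.029² = 6.3815.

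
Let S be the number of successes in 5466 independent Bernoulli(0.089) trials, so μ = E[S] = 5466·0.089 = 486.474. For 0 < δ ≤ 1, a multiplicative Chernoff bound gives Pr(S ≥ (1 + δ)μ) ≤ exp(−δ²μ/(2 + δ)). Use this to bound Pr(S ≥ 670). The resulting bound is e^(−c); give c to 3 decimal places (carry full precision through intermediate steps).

29.125

Write 670 = (1 + δ)μ, so δ = 670/486.474 − 1 = 0.3772576…
Then the exponent is δ²μ/(2 + δ) = (670 − μ)² / (μ·(2 + δ)) = 29.124557.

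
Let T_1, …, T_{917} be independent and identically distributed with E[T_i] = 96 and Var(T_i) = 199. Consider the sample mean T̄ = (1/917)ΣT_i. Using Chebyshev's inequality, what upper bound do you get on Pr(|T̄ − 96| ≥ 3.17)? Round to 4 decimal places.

0.0216

Var(T̄) = Var(T_i)/n = 199/917 = 0.21701.
Chebyshev: Pr(|T̄ − 96| ≥ 3.17) ≤ Var(T̄)/(3.17)² = 199/(917·3.17²) = 0.0216.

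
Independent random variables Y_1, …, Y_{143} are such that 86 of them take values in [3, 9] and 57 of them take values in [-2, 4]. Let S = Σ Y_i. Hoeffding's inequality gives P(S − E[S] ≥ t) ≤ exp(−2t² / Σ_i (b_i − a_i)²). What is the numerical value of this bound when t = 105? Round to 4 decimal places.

0.0138

Σ(b_i − a_i)² = 86·6² + 57·6² = 5148.
Exponent = 2·105² / 5148 = 4.28322.
Bound = exp(−4.28322) = 0.01380.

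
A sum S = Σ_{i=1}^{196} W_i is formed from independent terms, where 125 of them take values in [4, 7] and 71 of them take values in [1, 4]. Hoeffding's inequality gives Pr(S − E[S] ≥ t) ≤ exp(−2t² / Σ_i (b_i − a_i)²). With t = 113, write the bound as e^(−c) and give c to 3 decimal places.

14.477

Σ(b_i − a_i)² = 125·3² + 71·3² = 1764.
c = 2t² / 1764 = 2·113² / 1764 = 14.4773.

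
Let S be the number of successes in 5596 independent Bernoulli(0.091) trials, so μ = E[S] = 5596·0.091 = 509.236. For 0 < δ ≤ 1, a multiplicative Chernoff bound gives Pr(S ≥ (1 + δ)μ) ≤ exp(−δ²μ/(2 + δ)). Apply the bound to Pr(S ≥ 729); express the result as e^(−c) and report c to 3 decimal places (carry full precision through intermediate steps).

Write 729 = (1 + δ)μ, so δ = 729/509.236 − 1 = 0.4315563…
Then the exponent is δ²μ/(2 + δ) = (729 − μ)² / (μ·(2 + δ)) = 39.004047.

39.004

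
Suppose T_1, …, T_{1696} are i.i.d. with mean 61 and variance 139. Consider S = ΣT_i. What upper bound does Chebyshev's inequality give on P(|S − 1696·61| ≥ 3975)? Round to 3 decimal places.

0.015

Var(S) = n·Var(T_i) = 1696·139 = 235744.
Chebyshev: P(|S − 1696·61| ≥ 3975) ≤ Var(S)/3975² = 235744/15800625 = 0.0149.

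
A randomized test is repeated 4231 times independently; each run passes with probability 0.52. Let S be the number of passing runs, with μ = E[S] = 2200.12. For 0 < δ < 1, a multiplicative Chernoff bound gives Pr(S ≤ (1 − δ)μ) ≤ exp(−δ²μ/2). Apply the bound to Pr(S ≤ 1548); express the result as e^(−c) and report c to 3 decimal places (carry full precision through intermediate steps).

Write 1548 = (1 − δ)μ, so δ = 1 − 1548/2200.12 = 0.296402…
Then the exponent is δ²μ/2 = (μ − 1548)²/(2μ) = 96.644841.

96.645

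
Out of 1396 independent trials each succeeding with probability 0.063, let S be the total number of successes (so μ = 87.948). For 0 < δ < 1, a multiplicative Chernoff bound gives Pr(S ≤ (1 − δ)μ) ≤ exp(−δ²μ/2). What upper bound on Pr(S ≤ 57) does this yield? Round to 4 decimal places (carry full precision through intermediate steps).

Write 57 = (1 − δ)μ, so δ = 1 − 57/87.948 = 0.3518898…
Then the exponent is δ²μ/2 = (μ − 57)²/(2μ) = 5.445142.
Bound = exp(−5.445142) = 0.00432.

0.0043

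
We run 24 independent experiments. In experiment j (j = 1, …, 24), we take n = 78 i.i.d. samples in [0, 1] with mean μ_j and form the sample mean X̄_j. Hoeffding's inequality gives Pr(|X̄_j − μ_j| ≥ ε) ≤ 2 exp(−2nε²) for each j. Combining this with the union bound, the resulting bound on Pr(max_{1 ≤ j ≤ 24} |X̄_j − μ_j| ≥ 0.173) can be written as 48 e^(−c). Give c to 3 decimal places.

Union bound over the 24 events: Pr(max_{1 ≤ j ≤ 24} |X̄_j − μ_j| ≥ 0.173) ≤ 24·2·exp(−2nε²) = 48 exp(−2·78·0.173²).
So c = 2·78·0.173² = 4.6689.

4.669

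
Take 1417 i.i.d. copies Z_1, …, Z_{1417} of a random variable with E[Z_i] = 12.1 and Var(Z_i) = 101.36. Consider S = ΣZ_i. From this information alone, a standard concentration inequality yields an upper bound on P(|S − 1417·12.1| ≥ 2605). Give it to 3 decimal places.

0.021

With mean and variance of each term known, Chebyshev's inequality bounds the deviation of the sum (or sample mean).
Var(S) = n·Var(Z_i) = 1417·101.36 = 143627.12.
Chebyshev: P(|S − 1417·12.1| ≥ 2605) ≤ Var(S)/2605² = 143627.12/6786025 = 0.0212.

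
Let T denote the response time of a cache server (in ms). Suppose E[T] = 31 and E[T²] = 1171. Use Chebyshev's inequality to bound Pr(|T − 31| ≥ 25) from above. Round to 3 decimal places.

Var(T) = E[T²] − (E[T])² = 1171 − 961 = 210.
Chebyshev's inequality: Pr(|T − μ| ≥ t) ≤ Var(T)/t² = 210/625 = 0.3360.

0.336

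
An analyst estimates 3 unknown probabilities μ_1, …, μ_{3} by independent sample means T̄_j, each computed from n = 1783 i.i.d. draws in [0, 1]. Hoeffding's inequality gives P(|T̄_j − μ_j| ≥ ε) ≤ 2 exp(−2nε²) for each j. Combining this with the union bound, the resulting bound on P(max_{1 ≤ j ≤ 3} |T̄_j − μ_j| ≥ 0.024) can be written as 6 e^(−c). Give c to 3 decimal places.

Union bound over the 3 events: P(max_{1 ≤ j ≤ 3} |T̄_j − μ_j| ≥ 0.024) ≤ 3·2·exp(−2nε²) = 6 exp(−2·1783·0.024²).
So c = 2·1783·0.024² = 2.0540.

2.054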